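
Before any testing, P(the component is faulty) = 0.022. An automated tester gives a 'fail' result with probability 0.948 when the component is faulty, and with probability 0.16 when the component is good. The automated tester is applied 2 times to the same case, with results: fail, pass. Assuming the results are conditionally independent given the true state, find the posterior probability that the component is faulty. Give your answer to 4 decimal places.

Posterior P(H) ≈ 0.0082

Let H be the event that the component is faulty; start with P(H) = 0.022. P('fail'|H) = 0.948, P('fail'|¬H) = 0.16.
Update on result 1 ('fail'): P(H) ← 0.948·0.0220 / (0.948·0.0220 + 0.16·0.9780) = 0.020856/0.17734 = 0.1176.
Update on result 2 ('pass'): P(H) ← 0.052·0.1176 / (0.052·0.1176 + 0.84·0.8824) = 0.0061156/0.74733 = 0.0082.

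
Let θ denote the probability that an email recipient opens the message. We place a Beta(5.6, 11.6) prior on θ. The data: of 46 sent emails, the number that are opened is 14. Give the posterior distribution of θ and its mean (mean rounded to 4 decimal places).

Posterior: Beta(19.6, 43.6); mean ≈ 0.3101

The binomial likelihood is conjugate to the Beta prior: with 14 successes and 32 failures, the posterior is Beta(5.6+14, 11.6+32) = Beta(19.6, 43.6).
E[θ | data] = 19.6/(19.6+43.6) = 0.3101.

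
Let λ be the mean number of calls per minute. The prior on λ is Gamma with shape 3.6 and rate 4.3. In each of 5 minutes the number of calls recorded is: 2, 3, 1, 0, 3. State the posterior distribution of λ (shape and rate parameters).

The Poisson likelihood adds the total count to the shape and the number of exposure periods to the rate. Here ∑xᵢ = 9 and n = 5, so shape 3.6→12.6 and rate 4.3→9.3.

Posterior: Gamma(shape=12.6, rate=9.3)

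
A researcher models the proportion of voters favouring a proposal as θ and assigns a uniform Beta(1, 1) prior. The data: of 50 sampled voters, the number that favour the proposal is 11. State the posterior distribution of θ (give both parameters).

Observing 11 successes and 39 failures updates Beta(1, 1) by adding the success and failure counts to the two shape parameters: α = 1+11 = 12, β = 1+39 = 40.

Posterior: Beta(12, 40)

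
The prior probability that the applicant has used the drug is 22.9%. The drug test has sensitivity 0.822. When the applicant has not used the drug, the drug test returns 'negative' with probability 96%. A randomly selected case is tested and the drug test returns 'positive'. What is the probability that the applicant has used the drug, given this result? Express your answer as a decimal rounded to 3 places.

P(H | E) ≈ 0.859

Let H be the event that the applicant has used the drug. P(H) = 0.229, so P(¬H) = 0.771. With E the 'positive' result, P(E|H) = 0.822 and P(E|¬H) = 0.04.
P(E) = 0.822·0.229 + 0.04·0.771 = 0.18824 + 0.030840 = 0.21908.
By Bayes' theorem, P(H|E) = 0.18824 / 0.21908 = 0.859.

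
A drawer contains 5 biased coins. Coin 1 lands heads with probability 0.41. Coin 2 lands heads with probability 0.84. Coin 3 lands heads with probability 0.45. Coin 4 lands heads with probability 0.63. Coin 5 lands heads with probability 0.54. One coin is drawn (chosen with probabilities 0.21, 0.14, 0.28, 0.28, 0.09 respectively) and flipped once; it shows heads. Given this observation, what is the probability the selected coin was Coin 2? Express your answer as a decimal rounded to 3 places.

Posterior probability ≈ 0.212

Tabulate prior·likelihood by source: [1] prior 0.21, lik 0.41, product 0.08610; [2] prior 0.14, lik 0.84, product 0.1176; [3] prior 0.28, lik 0.45, product 0.1260; [4] prior 0.28, lik 0.63, product 0.1764; [5] prior 0.09, lik 0.54, product 0.04860.
Normalizing constant = 0.55470; the posterior for Coin 2 is its product over the sum, 0.1176/0.55470 = 0.212.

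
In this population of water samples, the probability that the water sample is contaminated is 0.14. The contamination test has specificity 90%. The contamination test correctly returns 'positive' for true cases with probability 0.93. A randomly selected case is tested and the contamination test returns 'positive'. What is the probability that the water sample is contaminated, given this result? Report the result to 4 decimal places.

Let H be the event that the water sample is contaminated. P(H) = 0.14, so P(¬H) = 0.86. With E the 'positive' result, P(E|H) = 0.93 and P(E|¬H) = 0.1.
P(E) = 0.93·0.14 + 0.1·0.86 = 0.13020 + 0.086000 = 0.21620.
By Bayes' theorem, P(H|E) = 0.13020 / 0.21620 = 0.6022.

P(H | E) ≈ 0.6022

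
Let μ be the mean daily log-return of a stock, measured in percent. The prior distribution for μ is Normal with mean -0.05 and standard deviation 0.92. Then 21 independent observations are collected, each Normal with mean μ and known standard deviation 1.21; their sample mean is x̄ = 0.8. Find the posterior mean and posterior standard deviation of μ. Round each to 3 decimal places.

Posterior mean ≈ 0.735; posterior SD ≈ 0.254

Prior precision 1/τ₀² = 1/0.92² = 1.18147; data precision n/σ² = 21/1.21² = 14.3433.
Posterior precision = 1.18147 + 14.3433 = 15.5248, giving posterior SD = 1/√15.5248 = 0.254.
Posterior mean = (1.18147·-0.05 + 14.3433·0.8) / 15.5248 = 0.735.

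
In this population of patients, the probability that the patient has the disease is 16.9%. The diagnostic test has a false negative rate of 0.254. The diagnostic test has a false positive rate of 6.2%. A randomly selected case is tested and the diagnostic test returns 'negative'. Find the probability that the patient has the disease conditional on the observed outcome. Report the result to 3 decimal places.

Let H be the event that the patient has the disease. P(H) = 0.169, so P(¬H) = 0.831. With E the 'negative' result, P(E|H) = 0.254 and P(E|¬H) = 0.938.
P(E) = 0.254·0.169 + 0.938·0.831 = 0.042926 + 0.77948 = 0.82240.
By Bayes' theorem, P(H|E) = 0.042926 / 0.82240 = 0.052.

P(H | E) ≈ 0.052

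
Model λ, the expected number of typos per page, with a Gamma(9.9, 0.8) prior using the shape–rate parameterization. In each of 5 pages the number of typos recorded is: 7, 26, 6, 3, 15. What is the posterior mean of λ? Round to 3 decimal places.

Posterior mean ≈ 11.534

Total count ∑xᵢ = 57 over n = 5 pages.
Gamma is conjugate to the Poisson likelihood: posterior is Gamma(shape = 9.9+57 = 66.9, rate = 0.8+5 = 5.8).
E[λ | data] = 66.9/5.8 = 11.534.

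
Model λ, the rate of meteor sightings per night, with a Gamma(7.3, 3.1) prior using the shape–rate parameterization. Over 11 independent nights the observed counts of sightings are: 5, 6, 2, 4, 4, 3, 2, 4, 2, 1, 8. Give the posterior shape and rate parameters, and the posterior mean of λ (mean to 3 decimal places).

The Poisson likelihood adds the total count to the shape and the number of exposure periods to the rate. Here ∑xᵢ = 41 and n = 11, so shape 7.3→48.3 and rate 3.1→14.1.
Posterior mean = shape/rate = 48.3/14.1 = 3.426.

Posterior: Gamma(shape=48.3, rate=14.1); mean ≈ 3.426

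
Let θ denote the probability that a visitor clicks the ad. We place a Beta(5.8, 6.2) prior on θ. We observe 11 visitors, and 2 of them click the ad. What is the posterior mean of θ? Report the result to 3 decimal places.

Posterior mean ≈ 0.339

The binomial likelihood is conjugate to the Beta prior: with 2 successes and 9 failures, the posterior is Beta(5.8+2, 6.2+9) = Beta(7.8, 15.2).
Posterior mean = α/(α+β) = 7.8/23 = 0.339.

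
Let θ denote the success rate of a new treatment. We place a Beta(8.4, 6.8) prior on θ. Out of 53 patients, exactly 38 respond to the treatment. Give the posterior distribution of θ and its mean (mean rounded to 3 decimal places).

Posterior: Beta(46.4, 21.8); mean ≈ 0.680

The binomial likelihood is conjugate to the Beta prior: with 38 successes and 15 failures, the posterior is Beta(8.4+38, 6.8+15) = Beta(46.4, 21.8).
E[θ | data] = 46.4/(46.4+21.8) = 0.680.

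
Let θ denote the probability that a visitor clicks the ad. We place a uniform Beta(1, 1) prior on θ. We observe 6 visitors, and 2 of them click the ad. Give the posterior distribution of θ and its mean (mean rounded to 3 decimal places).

Posterior: Beta(3, 5); mean ≈ 0.375

The binomial likelihood is conjugate to the Beta prior: with 2 successes and 4 failures, the posterior is Beta(1+2, 1+4) = Beta(3, 5).
E[θ | data] = 3/(3+5) = 0.375.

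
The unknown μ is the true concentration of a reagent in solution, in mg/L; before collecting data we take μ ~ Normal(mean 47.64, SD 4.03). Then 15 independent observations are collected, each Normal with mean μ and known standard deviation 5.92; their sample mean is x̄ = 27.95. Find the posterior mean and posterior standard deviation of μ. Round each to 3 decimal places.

With known σ, the Normal prior is conjugate. Weight on the data is w = (n/σ²)/(n/σ² + 1/τ₀²) = 0.428004/(0.428004+0.0615729) = 0.87423.
Posterior mean = w·x̄ + (1−w)·μ₀ = 0.87423·27.95 + 0.12577·47.64 = 30.426. Posterior variance = 1/(0.428004+0.0615729) = 2.04258, so SD = 1.429.

Posterior mean ≈ 30.426; posterior SD ≈ 1.429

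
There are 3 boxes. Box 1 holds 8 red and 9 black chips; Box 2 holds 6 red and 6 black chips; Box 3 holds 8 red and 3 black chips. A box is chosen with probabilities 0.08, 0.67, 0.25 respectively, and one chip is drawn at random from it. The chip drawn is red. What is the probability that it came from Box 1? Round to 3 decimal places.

Posterior probability ≈ 0.068

Tabulate prior·likelihood by source: [1] prior 0.08, lik 0.4706, product 0.03765; [2] prior 0.67, lik 0.5, product 0.3350; [3] prior 0.25, lik 0.7273, product 0.1818.
Normalizing constant = 0.55447; the posterior for Box 1 is its product over the sum, 0.03765/0.55447 = 0.068.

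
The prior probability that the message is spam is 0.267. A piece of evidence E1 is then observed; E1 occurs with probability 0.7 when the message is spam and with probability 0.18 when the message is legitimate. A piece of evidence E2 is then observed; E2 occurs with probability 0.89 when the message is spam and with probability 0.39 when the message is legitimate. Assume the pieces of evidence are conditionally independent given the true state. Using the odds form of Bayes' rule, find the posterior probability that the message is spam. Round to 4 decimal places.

Prior odds = 0.267/(1−0.267) = 0.36426.
Likelihood ratio for E1 = 0.7/0.18 = 3.8889.
Likelihood ratio for E2 = 0.89/0.39 = 2.2821.
Posterior odds = prior odds × LR₁ × LR₂ = 3.2326.
Posterior probability = odds/(1+odds) = 3.2326/4.2326 = 0.7637.

Posterior probability ≈ 0.7637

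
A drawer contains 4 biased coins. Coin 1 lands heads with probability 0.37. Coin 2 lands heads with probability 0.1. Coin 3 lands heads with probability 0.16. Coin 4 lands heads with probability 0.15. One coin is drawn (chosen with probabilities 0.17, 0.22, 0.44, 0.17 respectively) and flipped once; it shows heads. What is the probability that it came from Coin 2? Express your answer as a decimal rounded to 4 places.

Posterior probability ≈ 0.1217

Tabulate prior·likelihood by source: [1] prior 0.17, lik 0.37, product 0.06290; [2] prior 0.22, lik 0.1, product 0.02200; [3] prior 0.44, lik 0.16, product 0.07040; [4] prior 0.17, lik 0.15, product 0.02550.
Normalizing constant = 0.18080; the posterior for Coin 2 is its product over the sum, 0.02200/0.18080 = 0.1217.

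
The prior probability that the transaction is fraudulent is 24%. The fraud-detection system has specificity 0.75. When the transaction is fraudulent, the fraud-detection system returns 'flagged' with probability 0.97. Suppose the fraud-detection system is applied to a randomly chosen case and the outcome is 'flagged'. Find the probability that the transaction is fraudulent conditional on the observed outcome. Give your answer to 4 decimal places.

P(H | E) ≈ 0.5506

Write H for 'the transaction is fraudulent'. Prior odds H:¬H = 0.24/0.76 = 0.31579. For the 'flagged' outcome, the likelihood ratio is 0.97/0.25 = 3.8800.
Posterior odds = 0.31579 × 3.8800 = 1.2253, so P(H|E) = 1.2253/(1+1.2253) = 0.5506.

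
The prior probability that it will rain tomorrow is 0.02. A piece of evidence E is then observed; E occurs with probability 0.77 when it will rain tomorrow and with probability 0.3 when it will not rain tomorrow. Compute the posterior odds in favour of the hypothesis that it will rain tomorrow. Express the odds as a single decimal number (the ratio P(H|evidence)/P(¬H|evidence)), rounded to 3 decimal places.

Prior odds = 0.02/(1−0.02) = 0.020408.
Likelihood ratio for E = 0.77/0.3 = 2.5667.
Posterior odds = prior odds × LR = 0.052381.

Posterior odds ≈ 0.052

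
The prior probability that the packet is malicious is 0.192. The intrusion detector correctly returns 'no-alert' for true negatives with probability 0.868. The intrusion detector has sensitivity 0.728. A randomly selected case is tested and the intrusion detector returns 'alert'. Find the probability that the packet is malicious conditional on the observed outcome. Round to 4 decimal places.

P(H | E) ≈ 0.5672

Let H be the event that the packet is malicious. P(H) = 0.192, so P(¬H) = 0.808. With E the 'alert' result, P(E|H) = 0.728 and P(E|¬H) = 0.132.
P(E) = 0.728·0.192 + 0.132·0.808 = 0.13978 + 0.10666 = 0.24643.
By Bayes' theorem, P(H|E) = 0.13978 / 0.24643 = 0.5672.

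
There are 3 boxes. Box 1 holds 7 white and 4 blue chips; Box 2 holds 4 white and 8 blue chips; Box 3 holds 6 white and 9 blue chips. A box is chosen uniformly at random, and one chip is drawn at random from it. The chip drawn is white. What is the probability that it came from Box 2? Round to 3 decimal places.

P(white|Box 1) = 0.6364; P(white|Box 2) = 0.3333; P(white|Box 3) = 0.4.
Prior × likelihood for each source: 0.333333·0.6364=0.2121, 0.333333·0.3333=0.1111, 0.333333·0.4=0.1333. Summing gives P(white) = 0.45657.
P(Box 2 | white) = 0.1111 / 0.45657 = 0.243.

Posterior probability ≈ 0.243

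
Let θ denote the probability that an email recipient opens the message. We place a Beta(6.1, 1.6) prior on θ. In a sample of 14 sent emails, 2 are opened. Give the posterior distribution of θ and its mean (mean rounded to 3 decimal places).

Posterior: Beta(8.1, 13.6); mean ≈ 0.373

The binomial likelihood is conjugate to the Beta prior: with 2 successes and 12 failures, the posterior is Beta(6.1+2, 1.6+12) = Beta(8.1, 13.6).
E[θ | data] = 8.1/(8.1+13.6) = 0.373.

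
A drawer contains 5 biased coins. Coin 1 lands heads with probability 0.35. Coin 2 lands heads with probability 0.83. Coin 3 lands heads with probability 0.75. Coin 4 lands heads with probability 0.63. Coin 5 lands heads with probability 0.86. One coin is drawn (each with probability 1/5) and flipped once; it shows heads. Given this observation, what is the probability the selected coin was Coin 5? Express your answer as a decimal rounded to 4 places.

Posterior probability ≈ 0.2515

Tabulate prior·likelihood by source: [1] prior 0.2, lik 0.35, product 0.07000; [2] prior 0.2, lik 0.83, product 0.1660; [3] prior 0.2, lik 0.75, product 0.1500; [4] prior 0.2, lik 0.63, product 0.1260; [5] prior 0.2, lik 0.86, product 0.1720.
Normalizing constant = 0.68400; the posterior for Coin 5 is its product over the sum, 0.1720/0.68400 = 0.2515.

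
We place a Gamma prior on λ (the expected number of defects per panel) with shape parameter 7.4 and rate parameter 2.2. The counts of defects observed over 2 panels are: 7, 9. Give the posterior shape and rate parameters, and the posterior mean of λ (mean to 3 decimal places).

Total count ∑xᵢ = 16 over n = 2 panels.
Gamma is conjugate to the Poisson likelihood: posterior is Gamma(shape = 7.4+16 = 23.4, rate = 2.2+2 = 4.2).
E[λ | data] = 23.4/4.2 = 5.571.

Posterior: Gamma(shape=23.4, rate=4.2); mean ≈ 5.571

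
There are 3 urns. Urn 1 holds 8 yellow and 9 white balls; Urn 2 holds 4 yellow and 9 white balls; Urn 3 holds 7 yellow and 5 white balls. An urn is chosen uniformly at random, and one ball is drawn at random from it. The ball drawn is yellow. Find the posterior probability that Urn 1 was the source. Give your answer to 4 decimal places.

Posterior probability ≈ 0.3456

Tabulate prior·likelihood by source: [1] prior 0.333333, lik 0.4706, product 0.1569; [2] prior 0.333333, lik 0.3077, product 0.1026; [3] prior 0.333333, lik 0.5833, product 0.1944.
Normalizing constant = 0.45387; the posterior for Urn 1 is its product over the sum, 0.1569/0.45387 = 0.3456.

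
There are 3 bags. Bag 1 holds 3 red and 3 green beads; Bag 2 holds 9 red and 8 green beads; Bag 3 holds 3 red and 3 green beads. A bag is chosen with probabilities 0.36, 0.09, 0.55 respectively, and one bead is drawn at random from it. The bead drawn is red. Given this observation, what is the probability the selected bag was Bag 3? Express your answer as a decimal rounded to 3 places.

Posterior probability ≈ 0.547

P(red|Bag 1) = 0.5; P(red|Bag 2) = 0.5294; P(red|Bag 3) = 0.5.
Prior × likelihood for each source: 0.36·0.5=0.1800, 0.09·0.5294=0.04765, 0.55·0.5=0.2750. Summing gives P(red) = 0.50265.
P(Bag 3 | red) = 0.2750 / 0.50265 = 0.547.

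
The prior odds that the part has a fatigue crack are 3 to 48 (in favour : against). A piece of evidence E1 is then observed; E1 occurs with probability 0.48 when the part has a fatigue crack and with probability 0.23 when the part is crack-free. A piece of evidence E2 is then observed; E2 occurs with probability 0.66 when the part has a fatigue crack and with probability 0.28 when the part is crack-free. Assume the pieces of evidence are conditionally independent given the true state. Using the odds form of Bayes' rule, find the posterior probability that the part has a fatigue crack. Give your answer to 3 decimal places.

Posterior probability ≈ 0.235

Prior odds = 3/48 = 0.062500.
Likelihood ratio for E1 = 0.48/0.23 = 2.0870.
Likelihood ratio for E2 = 0.66/0.28 = 2.3571.
Posterior odds = prior odds × LR₁ × LR₂ = 0.30745.
Posterior probability = odds/(1+odds) = 0.30745/1.3075 = 0.235.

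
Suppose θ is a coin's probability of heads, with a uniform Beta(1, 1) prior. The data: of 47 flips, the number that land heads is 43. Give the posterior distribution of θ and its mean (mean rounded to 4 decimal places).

The binomial likelihood is conjugate to the Beta prior: with 43 successes and 4 failures, the posterior is Beta(1+43, 1+4) = Beta(44, 5).
Posterior mean = α/(α+β) = 44/49 = 0.8980.

Posterior: Beta(44, 5); mean ≈ 0.8980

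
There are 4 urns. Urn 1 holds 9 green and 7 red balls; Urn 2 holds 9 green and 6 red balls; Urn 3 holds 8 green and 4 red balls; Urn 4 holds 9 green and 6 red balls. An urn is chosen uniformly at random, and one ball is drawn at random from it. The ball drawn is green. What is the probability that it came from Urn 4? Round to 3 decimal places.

Posterior probability ≈ 0.247

Tabulate prior·likelihood by source: [1] prior 0.25, lik 0.5625, product 0.1406; [2] prior 0.25, lik 0.6, product 0.1500; [3] prior 0.25, lik 0.6667, product 0.1667; [4] prior 0.25, lik 0.6, product 0.1500.
Normalizing constant = 0.60729; the posterior for Urn 4 is its product over the sum, 0.1500/0.60729 = 0.247.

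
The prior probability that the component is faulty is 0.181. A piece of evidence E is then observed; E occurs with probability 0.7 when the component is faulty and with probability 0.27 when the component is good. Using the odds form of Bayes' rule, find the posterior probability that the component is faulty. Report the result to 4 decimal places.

Prior odds = 0.181/(1−0.181) = 0.22100. In log-odds, ln(0.22100) = -1.5096.
Add log likelihood ratio: ln(2.5926) = 0.95266.
Posterior log-odds = -0.55693, so posterior odds = exp(-0.55693) = 0.57297. Converting, P(H|E) = 0.57297/1.5730 = 0.3643.

Posterior probability ≈ 0.3643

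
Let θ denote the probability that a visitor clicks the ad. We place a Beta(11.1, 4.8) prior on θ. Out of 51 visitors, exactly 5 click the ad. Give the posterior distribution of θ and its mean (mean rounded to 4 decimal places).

Posterior: Beta(16.1, 50.8); mean ≈ 0.2407

The binomial likelihood is conjugate to the Beta prior: with 5 successes and 46 failures, the posterior is Beta(11.1+5, 4.8+46) = Beta(16.1, 50.8).
Posterior mean = α/(α+β) = 16.1/66.9 = 0.2407.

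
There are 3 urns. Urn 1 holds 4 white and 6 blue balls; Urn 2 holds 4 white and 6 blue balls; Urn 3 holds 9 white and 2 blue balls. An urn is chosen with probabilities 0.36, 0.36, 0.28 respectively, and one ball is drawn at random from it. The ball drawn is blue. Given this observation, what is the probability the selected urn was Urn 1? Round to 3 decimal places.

Posterior probability ≈ 0.447

P(blue|Urn 1) = 0.6; P(blue|Urn 2) = 0.6; P(blue|Urn 3) = 0.1818.
Prior × likelihood for each source: 0.36·0.6=0.2160, 0.36·0.6=0.2160, 0.28·0.1818=0.05091. Summing gives P(blue) = 0.48291.
P(Urn 1 | blue) = 0.2160 / 0.48291 = 0.447.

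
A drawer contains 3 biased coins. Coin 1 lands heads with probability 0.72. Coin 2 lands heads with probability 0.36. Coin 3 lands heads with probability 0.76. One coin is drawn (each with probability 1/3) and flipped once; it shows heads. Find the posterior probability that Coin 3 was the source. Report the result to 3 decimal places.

Posterior probability ≈ 0.413

Tabulate prior·likelihood by source: [1] prior 0.333333, lik 0.72, product 0.2400; [2] prior 0.333333, lik 0.36, product 0.1200; [3] prior 0.333333, lik 0.76, product 0.2533.
Normalizing constant = 0.61333; the posterior for Coin 3 is its product over the sum, 0.2533/0.61333 = 0.413.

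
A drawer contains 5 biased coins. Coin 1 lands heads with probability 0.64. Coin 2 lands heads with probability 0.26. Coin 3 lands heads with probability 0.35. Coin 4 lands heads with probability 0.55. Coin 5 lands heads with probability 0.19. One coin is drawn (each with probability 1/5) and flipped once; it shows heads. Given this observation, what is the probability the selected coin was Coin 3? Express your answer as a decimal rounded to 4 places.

Tabulate prior·likelihood by source: [1] prior 0.2, lik 0.64, product 0.1280; [2] prior 0.2, lik 0.26, product 0.05200; [3] prior 0.2, lik 0.35, product 0.07000; [4] prior 0.2, lik 0.55, product 0.1100; [5] prior 0.2, lik 0.19, product 0.03800.
Normalizing constant = 0.39800; the posterior for Coin 3 is its product over the sum, 0.07000/0.39800 = 0.1759.

Posterior probability ≈ 0.1759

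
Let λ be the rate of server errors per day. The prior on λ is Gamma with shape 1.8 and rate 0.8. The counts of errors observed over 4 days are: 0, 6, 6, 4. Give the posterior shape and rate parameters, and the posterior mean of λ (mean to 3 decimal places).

Posterior: Gamma(shape=17.8, rate=4.8); mean ≈ 3.708

Total count ∑xᵢ = 16 over n = 4 days.
Gamma is conjugate to the Poisson likelihood: posterior is Gamma(shape = 1.8+16 = 17.8, rate = 0.8+4 = 4.8).
Posterior mean = shape/rate = 17.8/4.8 = 3.708.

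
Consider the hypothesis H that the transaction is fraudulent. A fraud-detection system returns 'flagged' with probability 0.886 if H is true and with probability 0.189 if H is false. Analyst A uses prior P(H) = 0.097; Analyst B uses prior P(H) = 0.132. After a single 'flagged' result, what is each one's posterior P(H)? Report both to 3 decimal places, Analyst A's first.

Analyst A: 0.335; Analyst B: 0.416

The likelihood ratio for a 'flagged' result is 0.886/0.189 = 4.6878.
Analyst A: prior odds 0.097/0.903 = 0.10742; posterior odds 0.50357; posterior probability 0.335.
Analyst B: prior odds 0.132/0.868 = 0.15207; posterior odds 0.71290; posterior probability 0.416.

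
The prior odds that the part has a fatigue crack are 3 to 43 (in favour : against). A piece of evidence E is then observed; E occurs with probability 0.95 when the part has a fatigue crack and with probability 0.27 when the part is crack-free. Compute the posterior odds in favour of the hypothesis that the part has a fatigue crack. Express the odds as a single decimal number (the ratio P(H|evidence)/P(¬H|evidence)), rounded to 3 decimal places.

Posterior odds ≈ 0.245

Prior odds = 3/43 = 0.069767. In log-odds, ln(0.069767) = -2.6626.
Add log likelihood ratio: ln(3.5185) = 1.2580.
Posterior log-odds = -1.4045, so posterior odds = exp(-1.4045) = 0.24548.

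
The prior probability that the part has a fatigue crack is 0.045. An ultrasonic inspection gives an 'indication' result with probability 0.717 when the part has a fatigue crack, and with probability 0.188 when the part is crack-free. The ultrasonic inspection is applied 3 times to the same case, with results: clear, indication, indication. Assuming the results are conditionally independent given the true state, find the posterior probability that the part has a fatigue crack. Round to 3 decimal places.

Posterior P(H) ≈ 0.193

With H the event that the part has a fatigue crack, the joint likelihood of the observed sequence is P(data|H) = 0.283·0.717·0.717 = 0.14549 and P(data|¬H) = 0.812·0.188·0.188 = 0.028699.
Bayes: P(H|data) = 0.045·0.14549 / (0.045·0.14549 + 0.955·0.028699) = 0.0065469/0.033955 = 0.1928.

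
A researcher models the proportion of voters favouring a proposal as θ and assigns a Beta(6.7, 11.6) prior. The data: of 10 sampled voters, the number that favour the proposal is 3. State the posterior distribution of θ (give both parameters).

Posterior: Beta(9.7, 18.6)

The binomial likelihood is conjugate to the Beta prior: with 3 successes and 7 failures, the posterior is Beta(6.7+3, 11.6+7) = Beta(9.7, 18.6).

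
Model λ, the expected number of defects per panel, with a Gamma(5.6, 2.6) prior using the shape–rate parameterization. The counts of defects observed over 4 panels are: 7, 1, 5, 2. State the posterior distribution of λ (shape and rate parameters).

The Poisson likelihood adds the total count to the shape and the number of exposure periods to the rate. Here ∑xᵢ = 15 and n = 4, so shape 5.6→20.6 and rate 2.6→6.6.

Posterior: Gamma(shape=20.6, rate=6.6)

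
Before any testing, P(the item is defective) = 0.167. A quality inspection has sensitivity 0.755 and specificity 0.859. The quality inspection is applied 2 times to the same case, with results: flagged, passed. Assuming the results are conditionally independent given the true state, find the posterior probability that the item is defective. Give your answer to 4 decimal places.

Posterior P(H) ≈ 0.2344

With H the event that the item is defective, the joint likelihood of the observed sequence is P(data|H) = 0.755·0.245 = 0.18498 and P(data|¬H) = 0.141·0.859 = 0.12112.
Bayes: P(H|data) = 0.167·0.18498 / (0.167·0.18498 + 0.833·0.12112) = 0.030891/0.13178 = 0.2344.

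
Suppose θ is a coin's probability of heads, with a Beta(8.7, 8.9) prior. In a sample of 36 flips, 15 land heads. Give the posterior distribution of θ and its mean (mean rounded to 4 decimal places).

The binomial likelihood is conjugate to the Beta prior: with 15 successes and 21 failures, the posterior is Beta(8.7+15, 8.9+21) = Beta(23.7, 29.9).
E[θ | data] = 23.7/(23.7+29.9) = 0.4422.

Posterior: Beta(23.7, 29.9); mean ≈ 0.4422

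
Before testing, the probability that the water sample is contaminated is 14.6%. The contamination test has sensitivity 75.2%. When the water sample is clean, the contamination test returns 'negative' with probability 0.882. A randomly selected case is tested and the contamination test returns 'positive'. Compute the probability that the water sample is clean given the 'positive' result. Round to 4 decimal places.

P(¬H | E) ≈ 0.4786

Write H for 'the water sample is contaminated'. Prior odds H:¬H = 0.146/0.854 = 0.17096. For the 'positive' outcome, the likelihood ratio is 0.752/0.118 = 6.3729.
Posterior odds = 0.17096 × 6.3729 = 1.0895, so P(H|E) = 1.0895/(1+1.0895) = 0.5214. Then P(¬H|E) = 1 − 0.5214 = 0.4786.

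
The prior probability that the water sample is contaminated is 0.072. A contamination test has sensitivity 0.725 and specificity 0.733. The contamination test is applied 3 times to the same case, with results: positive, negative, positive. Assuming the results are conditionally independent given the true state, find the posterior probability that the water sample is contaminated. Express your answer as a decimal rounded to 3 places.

Posterior P(H) ≈ 0.177

With H the event that the water sample is contaminated, the joint likelihood of the observed sequence is P(data|H) = 0.725·0.275·0.725 = 0.14455 and P(data|¬H) = 0.267·0.733·0.267 = 0.052255.
Bayes: P(H|data) = 0.072·0.14455 / (0.072·0.14455 + 0.928·0.052255) = 0.010407/0.058900 = 0.1767.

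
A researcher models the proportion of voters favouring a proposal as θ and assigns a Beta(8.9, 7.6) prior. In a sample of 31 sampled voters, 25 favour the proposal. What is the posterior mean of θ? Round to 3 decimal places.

Posterior mean ≈ 0.714

Observing 25 successes and 6 failures updates Beta(8.9, 7.6) by adding the success and failure counts to the two shape parameters: α = 8.9+25 = 33.9, β = 7.6+6 = 13.6.
E[θ | data] = 33.9/(33.9+13.6) = 0.714.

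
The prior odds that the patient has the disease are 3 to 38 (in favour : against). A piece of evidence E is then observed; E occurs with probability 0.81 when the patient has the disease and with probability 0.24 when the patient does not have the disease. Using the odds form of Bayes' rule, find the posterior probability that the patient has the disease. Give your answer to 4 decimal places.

Posterior probability ≈ 0.2104

Prior odds = 3/38 = 0.078947. In log-odds, ln(0.078947) = -2.5390.
Add log likelihood ratio: ln(3.3750) = 1.2164.
Posterior log-odds = -1.3226, so posterior odds = exp(-1.3226) = 0.26645. Converting, P(H|E) = 0.26645/1.2664 = 0.2104.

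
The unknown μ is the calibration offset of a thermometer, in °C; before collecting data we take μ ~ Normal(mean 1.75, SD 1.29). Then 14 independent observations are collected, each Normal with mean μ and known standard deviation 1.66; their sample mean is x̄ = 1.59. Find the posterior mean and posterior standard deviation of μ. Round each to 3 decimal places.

Posterior mean ≈ 1.607; posterior SD ≈ 0.420

Prior precision 1/τ₀² = 1/1.29² = 0.600925; data precision n/σ² = 14/1.66² = 5.08056.
Posterior precision = 0.600925 + 5.08056 = 5.68149, giving posterior SD = 1/√5.68149 = 0.420.
Posterior mean = (0.600925·1.75 + 5.08056·1.59) / 5.68149 = 1.607.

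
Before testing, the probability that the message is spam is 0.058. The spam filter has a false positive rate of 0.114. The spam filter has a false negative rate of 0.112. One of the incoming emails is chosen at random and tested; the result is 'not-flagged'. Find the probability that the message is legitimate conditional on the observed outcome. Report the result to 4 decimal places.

P(¬H | E) ≈ 0.9923

Write H for 'the message is spam'. Prior odds H:¬H = 0.058/0.942 = 0.061571. For the 'not-flagged' outcome, the likelihood ratio is 0.112/0.886 = 0.12641.
Posterior odds = 0.061571 × 0.12641 = 0.0077833, so P(H|E) = 0.0077833/(1+0.0077833) = 0.0077. Then P(¬H|E) = 1 − 0.0077 = 0.9923.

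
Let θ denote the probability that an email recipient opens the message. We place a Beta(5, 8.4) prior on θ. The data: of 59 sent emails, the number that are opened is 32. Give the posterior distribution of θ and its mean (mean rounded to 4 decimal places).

Posterior: Beta(37, 35.4); mean ≈ 0.5110

Observing 32 successes and 27 failures updates Beta(5, 8.4) by adding the success and failure counts to the two shape parameters: α = 5+32 = 37, β = 8.4+27 = 35.4.
E[θ | data] = 37/(37+35.4) = 0.5110.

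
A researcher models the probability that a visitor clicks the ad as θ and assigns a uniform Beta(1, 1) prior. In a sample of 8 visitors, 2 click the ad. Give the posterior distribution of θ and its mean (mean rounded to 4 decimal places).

The binomial likelihood is conjugate to the Beta prior: with 2 successes and 6 failures, the posterior is Beta(1+2, 1+6) = Beta(3, 7).
Posterior mean = α/(α+β) = 3/10 = 0.3000.

Posterior: Beta(3, 7); mean ≈ 0.3000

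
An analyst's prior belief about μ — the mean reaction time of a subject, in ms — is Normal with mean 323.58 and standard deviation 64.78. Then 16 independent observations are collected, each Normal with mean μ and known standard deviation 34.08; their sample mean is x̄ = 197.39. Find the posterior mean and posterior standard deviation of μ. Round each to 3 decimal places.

Posterior mean ≈ 199.536; posterior SD ≈ 8.447

Prior precision 1/τ₀² = 1/64.78² = 0.00023830; data precision n/σ² = 16/34.08² = 0.0137759.
Posterior precision = 0.00023830 + 0.0137759 = 0.0140142, giving posterior SD = 1/√0.0140142 = 8.447.
Posterior mean = (0.00023830·323.58 + 0.0137759·197.39) / 0.0140142 = 199.536.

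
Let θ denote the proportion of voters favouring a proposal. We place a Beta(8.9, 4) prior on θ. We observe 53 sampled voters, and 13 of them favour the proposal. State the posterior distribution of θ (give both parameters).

The binomial likelihood is conjugate to the Beta prior: with 13 successes and 40 failures, the posterior is Beta(8.9+13, 4+40) = Beta(21.9, 44).

Posterior: Beta(21.9, 44)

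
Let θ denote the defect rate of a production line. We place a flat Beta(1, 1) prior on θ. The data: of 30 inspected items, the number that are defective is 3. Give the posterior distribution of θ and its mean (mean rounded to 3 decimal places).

Posterior: Beta(4, 28); mean ≈ 0.125

The binomial likelihood is conjugate to the Beta prior: with 3 successes and 27 failures, the posterior is Beta(1+3, 1+27) = Beta(4, 28).
E[θ | data] = 4/(4+28) = 0.125.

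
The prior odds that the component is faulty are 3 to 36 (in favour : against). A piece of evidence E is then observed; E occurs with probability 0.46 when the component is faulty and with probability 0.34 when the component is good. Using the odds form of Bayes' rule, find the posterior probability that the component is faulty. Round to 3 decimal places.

Posterior probability ≈ 0.101

Prior odds = 3/36 = 0.083333. In log-odds, ln(0.083333) = -2.4849.
Add log likelihood ratio: ln(1.3529) = 0.30228.
Posterior log-odds = -2.1826, so posterior odds = exp(-2.1826) = 0.11275. Converting, P(H|E) = 0.11275/1.1127 = 0.101.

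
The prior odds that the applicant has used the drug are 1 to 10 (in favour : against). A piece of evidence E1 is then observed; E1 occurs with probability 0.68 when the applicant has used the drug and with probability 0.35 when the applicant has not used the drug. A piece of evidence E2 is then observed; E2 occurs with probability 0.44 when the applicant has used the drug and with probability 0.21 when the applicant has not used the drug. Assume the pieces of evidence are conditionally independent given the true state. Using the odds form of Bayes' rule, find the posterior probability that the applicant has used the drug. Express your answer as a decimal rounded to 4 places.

Prior odds = 1/10 = 0.10000. In log-odds, ln(0.10000) = -2.3026.
Add log likelihood ratios: ln(1.9429) + ln(2.0952) = 1.4038.
Posterior log-odds = -0.89876, so posterior odds = exp(-0.89876) = 0.40707. Converting, P(H|E) = 0.40707/1.4071 = 0.2893.

Posterior probability ≈ 0.2893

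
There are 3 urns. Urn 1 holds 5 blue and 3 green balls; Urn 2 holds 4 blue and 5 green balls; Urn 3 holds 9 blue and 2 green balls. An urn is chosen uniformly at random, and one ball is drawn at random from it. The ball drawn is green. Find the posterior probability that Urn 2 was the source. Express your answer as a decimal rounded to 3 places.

P(green|Urn 1) = 0.375; P(green|Urn 2) = 0.5556; P(green|Urn 3) = 0.1818.
Prior × likelihood for each source: 0.333333·0.375=0.1250, 0.333333·0.5556=0.1852, 0.333333·0.1818=0.06061. Summing gives P(green) = 0.37079.
P(Urn 2 | green) = 0.1852 / 0.37079 = 0.499.

Posterior probability ≈ 0.499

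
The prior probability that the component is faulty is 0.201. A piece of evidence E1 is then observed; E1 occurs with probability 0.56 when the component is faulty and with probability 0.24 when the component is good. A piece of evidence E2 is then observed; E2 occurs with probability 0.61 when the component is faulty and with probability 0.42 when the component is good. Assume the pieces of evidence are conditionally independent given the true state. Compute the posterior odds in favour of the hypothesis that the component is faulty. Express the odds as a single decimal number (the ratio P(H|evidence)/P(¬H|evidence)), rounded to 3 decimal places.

Prior odds = 0.201/(1−0.201) = 0.25156.
Likelihood ratio for E1 = 0.56/0.24 = 2.3333.
Likelihood ratio for E2 = 0.61/0.42 = 1.4524.
Posterior odds = prior odds × LR₁ × LR₂ = 0.85252.

Posterior odds ≈ 0.853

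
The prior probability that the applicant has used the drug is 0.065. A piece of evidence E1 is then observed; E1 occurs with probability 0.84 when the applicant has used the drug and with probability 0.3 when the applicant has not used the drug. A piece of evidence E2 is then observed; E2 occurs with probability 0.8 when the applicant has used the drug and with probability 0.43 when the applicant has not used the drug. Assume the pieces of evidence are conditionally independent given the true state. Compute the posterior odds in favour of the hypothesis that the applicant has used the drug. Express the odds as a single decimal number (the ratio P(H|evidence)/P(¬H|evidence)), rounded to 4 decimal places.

Posterior odds ≈ 0.3621

Prior odds = 0.065/(1−0.065) = 0.069519.
Likelihood ratio for E1 = 0.84/0.3 = 2.8000.
Likelihood ratio for E2 = 0.8/0.43 = 1.8605.
Posterior odds = prior odds × LR₁ × LR₂ = 0.36214.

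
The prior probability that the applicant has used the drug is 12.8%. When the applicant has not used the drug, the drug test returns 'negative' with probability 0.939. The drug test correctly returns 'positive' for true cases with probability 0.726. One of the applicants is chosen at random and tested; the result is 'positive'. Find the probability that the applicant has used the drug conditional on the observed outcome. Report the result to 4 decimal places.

P(H | E) ≈ 0.6360

Let H be the event that the applicant has used the drug. P(H) = 0.128, so P(¬H) = 0.872. With E the 'positive' result, P(E|H) = 0.726 and P(E|¬H) = 0.061.
P(E) = 0.726·0.128 + 0.061·0.872 = 0.092928 + 0.053192 = 0.14612.
By Bayes' theorem, P(H|E) = 0.092928 / 0.14612 = 0.6360.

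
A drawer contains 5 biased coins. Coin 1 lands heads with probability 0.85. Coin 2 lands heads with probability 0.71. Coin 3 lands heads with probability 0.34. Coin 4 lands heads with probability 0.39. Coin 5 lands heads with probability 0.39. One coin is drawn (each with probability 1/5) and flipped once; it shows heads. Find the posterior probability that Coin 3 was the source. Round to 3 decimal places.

P(heads|C1) = 0.85; P(heads|C2) = 0.71; P(heads|C3) = 0.34; P(heads|C4) = 0.39; P(heads|C5) = 0.39.
Prior × likelihood for each source: 0.2·0.85=0.1700, 0.2·0.71=0.1420, 0.2·0.34=0.06800, 0.2·0.39=0.07800, 0.2·0.39=0.07800. Summing gives P(heads) = 0.53600.
P(Coin 3 | heads) = 0.06800 / 0.53600 = 0.127.

Posterior probability ≈ 0.127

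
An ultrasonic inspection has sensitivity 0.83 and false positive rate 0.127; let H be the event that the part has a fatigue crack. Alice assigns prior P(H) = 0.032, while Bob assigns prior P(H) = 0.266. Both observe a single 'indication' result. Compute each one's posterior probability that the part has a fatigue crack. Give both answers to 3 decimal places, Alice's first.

Alice: 0.178; Bob: 0.703

P('+'|H) = 0.83, P('+'|¬H) = 0.127.
Alice: numerator 0.83·0.032 = 0.026560; evidence = 0.026560+0.127·0.968 = 0.14950; posterior = 0.178.
Bob: numerator 0.83·0.266 = 0.22078; evidence = 0.22078+0.127·0.734 = 0.31400; posterior = 0.703.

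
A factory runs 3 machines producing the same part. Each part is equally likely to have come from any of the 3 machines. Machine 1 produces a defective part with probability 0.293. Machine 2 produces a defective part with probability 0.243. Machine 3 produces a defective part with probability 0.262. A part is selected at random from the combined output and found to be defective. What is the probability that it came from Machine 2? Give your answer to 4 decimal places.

Posterior probability ≈ 0.3045

Tabulate prior·likelihood by source: [1] prior 0.333333, lik 0.293, product 0.09767; [2] prior 0.333333, lik 0.243, product 0.08100; [3] prior 0.333333, lik 0.262, product 0.08733.
Normalizing constant = 0.26600; the posterior for Machine 2 is its product over the sum, 0.08100/0.26600 = 0.3045.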